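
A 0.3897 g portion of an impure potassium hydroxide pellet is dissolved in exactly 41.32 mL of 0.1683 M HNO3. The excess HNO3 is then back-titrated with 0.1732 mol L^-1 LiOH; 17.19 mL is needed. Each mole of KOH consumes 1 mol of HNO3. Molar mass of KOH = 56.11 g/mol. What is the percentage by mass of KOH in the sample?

Total n(HNO3) added = 0.1683 x 0.04132 = 0.006954 mol.
n(LiOH) used = 0.1732 x 0.01719 = 0.002977 mol, which equals the excess n(HNO3).
So n(HNO3) consumed by the sample = 0.006954 - 0.002977 = 0.003977 mol.
n(KOH) = 0.003977 / 1 = 0.003977 mol.
mass KOH = 0.003977 x 56.11 = 0.2231 g, so %KOH = 0.2231/0.3897 x 100 = 57.3%.

57.3%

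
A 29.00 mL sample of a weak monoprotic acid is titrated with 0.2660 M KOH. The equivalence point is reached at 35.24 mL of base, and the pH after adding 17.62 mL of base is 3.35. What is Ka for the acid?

17.62 mL is half of the equivalence volume, so this is the half-equivalence point where [HA] = [A^-].
At half-equivalence pH = pKa, so pKa = 3.35.
Ka = 10^(-3.35) = 4.5 x 10^-4.

4.5 x 10^-4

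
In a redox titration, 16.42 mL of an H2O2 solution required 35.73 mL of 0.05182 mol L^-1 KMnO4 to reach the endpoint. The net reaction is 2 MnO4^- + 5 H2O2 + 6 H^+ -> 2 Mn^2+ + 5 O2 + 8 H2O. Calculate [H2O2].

0.282 M

n(KMnO4) = 0.05182 x 0.03573 = 0.001852 mol.
From the balanced equation, 2 mol KMnO4 reacts with 5 mol H2O2, so n(H2O2) = 0.001852 x 5/2 = 0.004629 mol.
[H2O2] = 0.004629 / 0.01642 L = 0.282 M.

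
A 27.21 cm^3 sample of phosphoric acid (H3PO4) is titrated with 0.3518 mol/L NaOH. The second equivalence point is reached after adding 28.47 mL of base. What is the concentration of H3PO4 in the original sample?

0.184 M

n(NaOH) = 0.3518 x 0.02847 = 0.01002 mol.
At the second equivalence point, 2 mol OH^- react per mol H3PO4, so n(H3PO4) = 0.01002 / 2 = 0.005008 mol.
[H3PO4] = 0.005008 / 0.02721 L = 0.184 M.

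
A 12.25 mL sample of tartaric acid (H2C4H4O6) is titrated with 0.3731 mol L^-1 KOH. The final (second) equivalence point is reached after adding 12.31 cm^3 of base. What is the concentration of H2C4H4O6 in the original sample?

0.187 M

n(KOH) = 0.3731 x 0.01231 = 0.004593 mol.
At the final (second) equivalence point, 2 mol OH^- react per mol H2C4H4O6, so n(H2C4H4O6) = 0.004593 / 2 = 0.002296 mol.
[H2C4H4O6] = 0.002296 / 0.01225 L = 0.187 M.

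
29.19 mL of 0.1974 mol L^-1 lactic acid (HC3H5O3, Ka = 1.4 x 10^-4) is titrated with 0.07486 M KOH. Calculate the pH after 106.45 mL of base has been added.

12.21

n(acid) = 0.1974 x 0.02919 = 0.005762 mol; n(KOH) added = 0.07486 x 0.1065 = 0.007969 mol.
Base is in excess by 0.007969 - 0.005762 = 0.002207 mol in a total volume of 0.1356 L.
[OH^-] = 0.002207/0.1356 = 0.01627 M, so pOH = 1.79 and pH = 14.00 - 1.79 = 12.21.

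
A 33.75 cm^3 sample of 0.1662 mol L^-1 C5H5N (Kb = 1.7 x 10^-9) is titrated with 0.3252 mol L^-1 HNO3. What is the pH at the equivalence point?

3.09

n(C5H5N) = 0.1662 x 0.03375 = 0.005609 mol; V(HNO3) at equivalence = 0.005609/0.3252 = 0.01725 L.
At equivalence the base is fully converted to C5H5NH+; total volume = 0.05100 L, so [C5H5NH+] = 0.005609/0.05100 = 0.1100 M.
Ka(C5H5NH+) = Kw/Kb = 1.0e-14 / 1.7 x 10^-9 = 5.88e-6.
[H^+] = sqrt(Ka x [C5H5NH+]) = sqrt(5.88e-6 x 0.1100) = 0.000804 M.
pH = -log(0.000804) = 3.09.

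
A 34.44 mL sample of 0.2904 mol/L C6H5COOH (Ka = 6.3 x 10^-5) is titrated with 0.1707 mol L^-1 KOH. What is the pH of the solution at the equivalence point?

n(C6H5COOH) = 0.2904 x 0.03444 = 0.01000 mol; V(KOH) at equivalence = 0.01000/0.1707 = 0.05859 L.
At equivalence all the acid is converted to C6H5COO-; total volume = 0.03444 + 0.05859 = 0.09303 L, so [C6H5COO-] = 0.01000/0.09303 = 0.1075 M.
Kb = Kw/Ka = 1.0e-14 / 6.3 x 10^-5 = 1.59e-10.
[OH^-] = sqrt(Kb x [C6H5COO-]) = sqrt(1.59e-10 x 0.1075) = 4.13e-6 M.
pOH = 5.38, so pH = 14.00 - 5.38 = 8.62.

8.62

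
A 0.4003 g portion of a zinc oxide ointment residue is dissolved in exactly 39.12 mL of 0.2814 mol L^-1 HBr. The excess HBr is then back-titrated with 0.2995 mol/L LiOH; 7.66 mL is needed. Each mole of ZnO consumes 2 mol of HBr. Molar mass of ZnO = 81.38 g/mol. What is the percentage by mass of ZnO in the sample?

Total n(HBr) added = 0.2814 x 0.03912 = 0.01101 mol.
n(LiOH) used = 0.2995 x 0.007660 = 0.002294 mol, which equals the excess n(HBr).
So n(HBr) consumed by the sample = 0.01101 - 0.002294 = 0.008714 mol.
n(ZnO) = 0.008714 / 2 = 0.004357 mol.
mass ZnO = 0.004357 x 81.38 = 0.3546 g, so %ZnO = 0.3546/0.4003 x 100 = 88.6%.

88.6%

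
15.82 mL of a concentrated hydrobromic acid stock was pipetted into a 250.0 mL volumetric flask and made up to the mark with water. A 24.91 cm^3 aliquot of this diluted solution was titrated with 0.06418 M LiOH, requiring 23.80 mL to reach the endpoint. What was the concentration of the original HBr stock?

n(LiOH) = 0.06418 x 0.02380 = 0.001527 mol.
n(HBr) in the aliquot = 0.001527 mol.
[diluted HBr] = 0.001527 / 0.02491 = 0.06132 M.
Dilution factor = 250.0/15.82 = 15.80, so [stock] = 0.06132 x 15.80 = 0.969 M.

0.969 M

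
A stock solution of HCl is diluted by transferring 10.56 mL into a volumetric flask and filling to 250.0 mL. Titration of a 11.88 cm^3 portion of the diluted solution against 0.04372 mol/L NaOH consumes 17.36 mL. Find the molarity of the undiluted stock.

n(NaOH) = 0.04372 x 0.01736 = 0.0007590 mol.
n(HCl) in the aliquot = 0.0007590 mol.
[diluted HCl] = 0.0007590 / 0.01188 = 0.06389 M.
Dilution factor = 250.0/10.56 = 23.67, so [stock] = 0.06389 x 23.67 = 1.51 M.

1.51 M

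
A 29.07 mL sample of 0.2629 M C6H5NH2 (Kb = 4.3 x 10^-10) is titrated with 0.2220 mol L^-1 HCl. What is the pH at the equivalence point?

2.78

n(C6H5NH2) = 0.2629 x 0.02907 = 0.007643 mol; V(HCl) at equivalence = 0.007643/0.2220 = 0.03443 L.
At equivalence the base is fully converted to C6H5NH3+; total volume = 0.06350 L, so [C6H5NH3+] = 0.007643/0.06350 = 0.1204 M.
Ka(C6H5NH3+) = Kw/Kb = 1.0e-14 / 4.3 x 10^-10 = 2.33e-5.
[H^+] = sqrt(Ka x [C6H5NH3+]) = sqrt(2.33e-5 x 0.1204) = 0.00167 M.
pH = -log(0.00167) = 2.78.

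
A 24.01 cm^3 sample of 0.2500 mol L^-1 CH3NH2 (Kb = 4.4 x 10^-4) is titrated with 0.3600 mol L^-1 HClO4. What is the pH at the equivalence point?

5.74

n(CH3NH2) = 0.2500 x 0.02401 = 0.006003 mol; V(HClO4) at equivalence = 0.006003/0.3600 = 0.01667 L.
At equivalence the base is fully converted to CH3NH3+; total volume = 0.04068 L, so [CH3NH3+] = 0.006003/0.04068 = 0.1475 M.
Ka(CH3NH3+) = Kw/Kb = 1.0e-14 / 4.4 x 10^-4 = 2.27e-11.
[H^+] = sqrt(Ka x [CH3NH3+]) = sqrt(2.27e-11 x 0.1475) = 1.83e-6 M.
pH = -log(1.83e-6) = 5.74.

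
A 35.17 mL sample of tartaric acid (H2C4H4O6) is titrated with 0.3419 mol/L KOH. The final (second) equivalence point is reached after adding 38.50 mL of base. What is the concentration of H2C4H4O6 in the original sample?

0.187 M

n(KOH) = 0.3419 x 0.03850 = 0.01316 mol.
At the final (second) equivalence point, 2 mol OH^- react per mol H2C4H4O6, so n(H2C4H4O6) = 0.01316 / 2 = 0.006582 mol.
[H2C4H4O6] = 0.006582 / 0.03517 L = 0.187 M.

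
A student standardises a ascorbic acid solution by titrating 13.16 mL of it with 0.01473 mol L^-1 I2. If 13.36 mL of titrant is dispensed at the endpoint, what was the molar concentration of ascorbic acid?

n(I2) = 0.01473 x 0.01336 = 0.0001968 mol.
From the balanced equation, 1 mol I2 reacts with 1 mol ascorbic acid, so n(ascorbic acid) = 0.0001968 x 1/1 = 0.0001968 mol.
[ascorbic acid] = 0.0001968 / 0.01316 L = 0.0150 M.

0.0150 M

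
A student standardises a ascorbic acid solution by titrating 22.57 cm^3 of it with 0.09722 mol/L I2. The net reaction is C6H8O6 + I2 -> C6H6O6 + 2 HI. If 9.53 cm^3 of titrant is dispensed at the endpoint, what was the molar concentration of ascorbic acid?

n(I2) = 0.09722 x 0.009530 = 0.0009265 mol.
From the balanced equation, 1 mol I2 reacts with 1 mol ascorbic acid, so n(ascorbic acid) = 0.0009265 x 1/1 = 0.0009265 mol.
[ascorbic acid] = 0.0009265 / 0.02257 L = 0.0411 M.

0.0411 M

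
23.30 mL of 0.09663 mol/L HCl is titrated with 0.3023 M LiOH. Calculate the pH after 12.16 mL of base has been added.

12.60

n(acid) = 0.09663 x 0.02330 = 0.002251 mol; n(LiOH) added = 0.3023 x 0.01216 = 0.003676 mol.
Base is in excess by 0.003676 - 0.002251 = 0.001424 mol in a total volume of 0.03546 L.
[OH^-] = 0.001424/0.03546 = 0.04017 M, so pOH = 1.40 and pH = 14.00 - 1.40 = 12.60.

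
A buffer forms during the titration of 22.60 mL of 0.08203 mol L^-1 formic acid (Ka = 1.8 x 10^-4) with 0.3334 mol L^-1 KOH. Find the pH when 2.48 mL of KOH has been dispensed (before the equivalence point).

3.65

Initial n(HCOOH) = 0.08203 x 0.02260 = 0.001854 mol.
n(KOH) added = 0.3334 x 0.002480 = 0.0008268 mol, converting that many moles of HCOOH to HCOO-.
Remaining n(HCOOH) = 0.001027 mol; n(HCOO-) = 0.0008268 mol.
By Henderson-Hasselbalch, pH = pKa + log([A^-]/[HA]) = 3.74 + log(0.0008268/0.001027) = 3.74 + (-0.09) = 3.65.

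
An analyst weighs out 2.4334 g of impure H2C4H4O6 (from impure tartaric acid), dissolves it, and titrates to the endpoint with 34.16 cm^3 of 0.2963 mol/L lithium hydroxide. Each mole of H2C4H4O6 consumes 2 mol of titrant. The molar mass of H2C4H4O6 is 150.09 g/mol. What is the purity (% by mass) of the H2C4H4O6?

31.2%

n(LiOH) = 0.2963 x 0.03416 = 0.01012 mol.
n(H2C4H4O6) = 0.01012 / 2 = 0.005061 mol.
mass of H2C4H4O6 = 0.005061 x 150.09 = 0.7596 g.
% purity = 0.7596 / 2.4334 x 100 = 31.2%.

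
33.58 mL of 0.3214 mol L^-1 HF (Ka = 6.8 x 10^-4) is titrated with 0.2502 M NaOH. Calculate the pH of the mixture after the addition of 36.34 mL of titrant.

3.90

Initial n(HF) = 0.3214 x 0.03358 = 0.01079 mol.
n(NaOH) added = 0.2502 x 0.03634 = 0.009092 mol, converting that many moles of HF to F-.
Remaining n(HF) = 0.001700 mol; n(F-) = 0.009092 mol.
By Henderson-Hasselbalch, pH = pKa + log([A^-]/[HA]) = 3.17 + log(0.009092/0.001700) = 3.17 + (+0.73) = 3.90.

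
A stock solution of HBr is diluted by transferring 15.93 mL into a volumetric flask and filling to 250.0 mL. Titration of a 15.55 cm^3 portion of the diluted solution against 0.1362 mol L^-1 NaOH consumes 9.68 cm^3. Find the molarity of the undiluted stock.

n(NaOH) = 0.1362 x 0.009680 = 0.001318 mol.
n(HBr) in the aliquot = 0.001318 mol.
[diluted HBr] = 0.001318 / 0.01555 = 0.08479 M.
Dilution factor = 250.0/15.93 = 15.69, so [stock] = 0.08479 x 15.69 = 1.33 M.

1.33 M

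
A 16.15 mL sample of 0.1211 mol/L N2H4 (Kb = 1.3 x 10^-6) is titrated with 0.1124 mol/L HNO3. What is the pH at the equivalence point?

n(N2H4) = 0.1211 x 0.01615 = 0.001956 mol; V(HNO3) at equivalence = 0.001956/0.1124 = 0.01740 L.
At equivalence the base is fully converted to N2H5+; total volume = 0.03355 L, so [N2H5+] = 0.001956/0.03355 = 0.05829 M.
Ka(N2H5+) = Kw/Kb = 1.0e-14 / 1.3 x 10^-6 = 7.69e-9.
[H^+] = sqrt(Ka x [N2H5+]) = sqrt(7.69e-9 x 0.05829) = 2.12e-5 M.
pH = -log(2.12e-5) = 4.67.

4.67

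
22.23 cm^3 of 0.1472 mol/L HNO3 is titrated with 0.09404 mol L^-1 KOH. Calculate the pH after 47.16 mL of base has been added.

n(acid) = 0.1472 x 0.02223 = 0.003272 mol; n(KOH) added = 0.09404 x 0.04716 = 0.004435 mol.
Base is in excess by 0.004435 - 0.003272 = 0.001163 mol in a total volume of 0.06939 L.
[OH^-] = 0.001163/0.06939 = 0.01676 M, so pOH = 1.78 and pH = 14.00 - 1.78 = 12.22.

12.22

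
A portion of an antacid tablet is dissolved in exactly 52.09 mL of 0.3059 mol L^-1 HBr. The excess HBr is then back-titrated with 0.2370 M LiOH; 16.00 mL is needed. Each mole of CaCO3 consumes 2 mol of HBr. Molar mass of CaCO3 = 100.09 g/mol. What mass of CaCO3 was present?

Total n(HBr) added = 0.3059 x 0.05209 = 0.01593 mol.
n(LiOH) used = 0.2370 x 0.01600 = 0.003792 mol, which equals the excess n(HBr).
So n(HBr) consumed by the sample = 0.01593 - 0.003792 = 0.01214 mol.
n(CaCO3) = 0.01214 / 2 = 0.006071 mol.
mass = 0.006071 mol x 100.09 g/mol = 0.608 g.

0.608 g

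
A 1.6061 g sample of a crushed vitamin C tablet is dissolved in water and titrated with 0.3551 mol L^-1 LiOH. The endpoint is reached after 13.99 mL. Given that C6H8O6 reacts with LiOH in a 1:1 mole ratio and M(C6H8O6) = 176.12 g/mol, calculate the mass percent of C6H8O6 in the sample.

n(LiOH) = 0.3551 x 0.01399 = 0.004968 mol.
n(C6H8O6) = 0.004968 / 1 = 0.004968 mol.
mass of C6H8O6 = 0.004968 x 176.12 = 0.8749 g.
% purity = 0.8749 / 1.6061 x 100 = 54.5%.

54.5%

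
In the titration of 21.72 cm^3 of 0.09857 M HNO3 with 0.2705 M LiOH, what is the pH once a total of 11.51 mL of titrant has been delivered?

n(acid) = 0.09857 x 0.02172 = 0.002141 mol; n(LiOH) added = 0.2705 x 0.01151 = 0.003113 mol.
Base is in excess by 0.003113 - 0.002141 = 0.0009725 mol in a total volume of 0.03323 L.
[OH^-] = 0.0009725/0.03323 = 0.02927 M, so pOH = 1.53 and pH = 14.00 - 1.53 = 12.47.

12.47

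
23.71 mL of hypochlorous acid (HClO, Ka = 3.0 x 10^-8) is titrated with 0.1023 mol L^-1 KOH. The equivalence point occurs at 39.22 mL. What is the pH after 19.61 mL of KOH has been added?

7.52

19.61 mL is exactly half the equivalence volume (39.22/2), i.e. the half-equivalence point.
There, n(HA) = n(A^-), so pH = pKa = -log(3.0 x 10^-8) = 7.52.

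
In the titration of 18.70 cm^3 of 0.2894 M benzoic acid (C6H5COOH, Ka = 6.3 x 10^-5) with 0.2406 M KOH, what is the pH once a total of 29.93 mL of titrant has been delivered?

12.57

n(acid) = 0.2894 x 0.01870 = 0.005412 mol; n(KOH) added = 0.2406 x 0.02993 = 0.007201 mol.
Base is in excess by 0.007201 - 0.005412 = 0.001789 mol in a total volume of 0.04863 L.
[OH^-] = 0.001789/0.04863 = 0.03680 M, so pOH = 1.43 and pH = 14.00 - 1.43 = 12.57.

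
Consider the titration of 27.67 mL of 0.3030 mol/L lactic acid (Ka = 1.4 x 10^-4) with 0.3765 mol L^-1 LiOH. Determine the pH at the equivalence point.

n(HC3H5O3) = 0.3030 x 0.02767 = 0.008384 mol; V(LiOH) at equivalence = 0.008384/0.3765 = 0.02227 L.
At equivalence all the acid is converted to C3H5O3-; total volume = 0.02767 + 0.02227 = 0.04994 L, so [C3H5O3-] = 0.008384/0.04994 = 0.1679 M.
Kb = Kw/Ka = 1.0e-14 / 1.4 x 10^-4 = 7.14e-11.
[OH^-] = sqrt(Kb x [C3H5O3-]) = sqrt(7.14e-11 x 0.1679) = 3.46e-6 M.
pOH = 5.46, so pH = 14.00 - 5.46 = 8.54.

8.54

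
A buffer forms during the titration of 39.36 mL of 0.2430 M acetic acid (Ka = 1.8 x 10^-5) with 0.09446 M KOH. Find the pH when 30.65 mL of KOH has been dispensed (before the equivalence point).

Initial n(CH3COOH) = 0.2430 x 0.03936 = 0.009564 mol.
n(KOH) added = 0.09446 x 0.03065 = 0.002895 mol, converting that many moles of CH3COOH to CH3COO-.
Remaining n(CH3COOH) = 0.006669 mol; n(CH3COO-) = 0.002895 mol.
By Henderson-Hasselbalch, pH = pKa + log([A^-]/[HA]) = 4.74 + log(0.002895/0.006669) = 4.74 + (-0.36) = 4.38.

4.38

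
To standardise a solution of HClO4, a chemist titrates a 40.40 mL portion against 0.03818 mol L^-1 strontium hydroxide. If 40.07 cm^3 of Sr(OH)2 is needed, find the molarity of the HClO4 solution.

n(Sr(OH)2) delivered = 0.03818 x 0.04007 = 0.001530 mol.
The reaction is 2 HClO4 + 1 Sr(OH)2, so n(HClO4) = 0.001530 x 2/1 = 0.003060 mol.
[HClO4] = 0.003060 mol / 0.04040 L = 0.0757 M.

0.0757 M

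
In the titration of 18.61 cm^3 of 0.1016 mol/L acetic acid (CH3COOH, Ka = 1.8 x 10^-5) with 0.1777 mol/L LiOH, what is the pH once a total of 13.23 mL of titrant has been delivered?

12.16

n(acid) = 0.1016 x 0.01861 = 0.001891 mol; n(LiOH) added = 0.1777 x 0.01323 = 0.002351 mol.
Base is in excess by 0.002351 - 0.001891 = 0.0004602 mol in a total volume of 0.03184 L.
[OH^-] = 0.0004602/0.03184 = 0.01445 M, so pOH = 1.84 and pH = 14.00 - 1.84 = 12.16.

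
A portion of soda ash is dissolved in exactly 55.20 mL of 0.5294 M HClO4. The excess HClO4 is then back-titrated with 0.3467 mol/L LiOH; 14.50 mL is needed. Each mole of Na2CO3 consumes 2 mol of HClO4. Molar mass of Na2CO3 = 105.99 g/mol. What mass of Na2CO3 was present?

1.28 g

Total n(HClO4) added = 0.5294 x 0.05520 = 0.02922 mol.
n(LiOH) used = 0.3467 x 0.01450 = 0.005027 mol, which equals the excess n(HClO4).
So n(HClO4) consumed by the sample = 0.02922 - 0.005027 = 0.02420 mol.
n(Na2CO3) = 0.02420 / 2 = 0.01210 mol.
mass = 0.01210 mol x 105.99 g/mol = 1.28 g.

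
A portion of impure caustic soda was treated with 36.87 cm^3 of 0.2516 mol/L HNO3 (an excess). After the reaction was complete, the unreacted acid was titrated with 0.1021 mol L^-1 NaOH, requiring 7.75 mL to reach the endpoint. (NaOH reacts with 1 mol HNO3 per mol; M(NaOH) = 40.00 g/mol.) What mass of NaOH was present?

Total n(HNO3) added = 0.2516 x 0.03687 = 0.009276 mol.
n(NaOH) used = 0.1021 x 0.007750 = 0.0007913 mol, which equals the excess n(HNO3).
So n(HNO3) consumed by the sample = 0.009276 - 0.0007913 = 0.008485 mol.
n(NaOH) = 0.008485 / 1 = 0.008485 mol.
mass = 0.008485 mol x 40.00 g/mol = 0.339 g.

0.339 g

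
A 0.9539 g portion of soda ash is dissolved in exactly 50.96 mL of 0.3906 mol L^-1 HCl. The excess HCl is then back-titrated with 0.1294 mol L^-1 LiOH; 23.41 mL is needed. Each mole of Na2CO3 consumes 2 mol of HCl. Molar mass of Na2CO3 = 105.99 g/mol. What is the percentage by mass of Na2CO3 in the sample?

93.8%

Total n(HCl) added = 0.3906 x 0.05096 = 0.01990 mol.
n(LiOH) used = 0.1294 x 0.02341 = 0.003029 mol, which equals the excess n(HCl).
So n(HCl) consumed by the sample = 0.01990 - 0.003029 = 0.01688 mol.
n(Na2CO3) = 0.01688 / 2 = 0.008438 mol.
mass Na2CO3 = 0.008438 x 105.99 = 0.8943 g, so %Na2CO3 = 0.8943/0.9539 x 100 = 93.8%.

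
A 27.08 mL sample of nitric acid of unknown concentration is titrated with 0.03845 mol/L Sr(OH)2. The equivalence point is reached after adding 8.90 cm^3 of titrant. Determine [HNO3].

n(Sr(OH)2) delivered = 0.03845 x 0.008900 = 0.0003422 mol.
The reaction is 2 HNO3 + 1 Sr(OH)2, so n(HNO3) = 0.0003422 x 2/1 = 0.0006844 mol.
[HNO3] = 0.0006844 mol / 0.02708 L = 0.0253 M.

0.0253 M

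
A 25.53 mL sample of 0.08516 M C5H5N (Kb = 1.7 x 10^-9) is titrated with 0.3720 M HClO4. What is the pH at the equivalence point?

3.19

n(C5H5N) = 0.08516 x 0.02553 = 0.002174 mol; V(HClO4) at equivalence = 0.002174/0.3720 = 0.005844 L.
At equivalence the base is fully converted to C5H5NH+; total volume = 0.03137 L, so [C5H5NH+] = 0.002174/0.03137 = 0.06930 M.
Ka(C5H5NH+) = Kw/Kb = 1.0e-14 / 1.7 x 10^-9 = 5.88e-6.
[H^+] = sqrt(Ka x [C5H5NH+]) = sqrt(5.88e-6 x 0.06930) = 0.000638 M.
pH = -log(0.000638) = 3.19.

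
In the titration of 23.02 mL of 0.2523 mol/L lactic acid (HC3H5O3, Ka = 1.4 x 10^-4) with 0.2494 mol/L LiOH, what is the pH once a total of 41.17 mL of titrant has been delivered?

n(acid) = 0.2523 x 0.02302 = 0.005808 mol; n(LiOH) added = 0.2494 x 0.04117 = 0.01027 mol.
Base is in excess by 0.01027 - 0.005808 = 0.004460 mol in a total volume of 0.06419 L.
[OH^-] = 0.004460/0.06419 = 0.06948 M, so pOH = 1.16 and pH = 14.00 - 1.16 = 12.84.

12.84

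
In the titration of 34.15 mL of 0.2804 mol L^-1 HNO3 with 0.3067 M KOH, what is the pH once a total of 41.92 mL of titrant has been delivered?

n(acid) = 0.2804 x 0.03415 = 0.009576 mol; n(KOH) added = 0.3067 x 0.04192 = 0.01286 mol.
Base is in excess by 0.01286 - 0.009576 = 0.003281 mol in a total volume of 0.07607 L.
[OH^-] = 0.003281/0.07607 = 0.04313 M, so pOH = 1.37 and pH = 14.00 - 1.37 = 12.63.

12.63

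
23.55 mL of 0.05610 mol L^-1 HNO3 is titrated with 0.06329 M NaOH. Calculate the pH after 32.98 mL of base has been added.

n(acid) = 0.05610 x 0.02355 = 0.001321 mol; n(NaOH) added = 0.06329 x 0.03298 = 0.002087 mol.
Base is in excess by 0.002087 - 0.001321 = 0.0007661 mol in a total volume of 0.05653 L.
[OH^-] = 0.0007661/0.05653 = 0.01355 M, so pOH = 1.87 and pH = 14.00 - 1.87 = 12.13.

12.13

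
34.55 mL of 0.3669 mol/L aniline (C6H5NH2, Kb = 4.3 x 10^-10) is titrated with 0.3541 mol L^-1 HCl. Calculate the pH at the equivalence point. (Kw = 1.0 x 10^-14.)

n(C6H5NH2) = 0.3669 x 0.03455 = 0.01268 mol; V(HCl) at equivalence = 0.01268/0.3541 = 0.03580 L.
At equivalence the base is fully converted to C6H5NH3+; total volume = 0.07035 L, so [C6H5NH3+] = 0.01268/0.07035 = 0.1802 M.
Ka(C6H5NH3+) = Kw/Kb = 1.0e-14 / 4.3 x 10^-10 = 2.33e-5.
[H^+] = sqrt(Ka x [C6H5NH3+]) = sqrt(2.33e-5 x 0.1802) = 0.00205 M.
pH = -log(0.00205) = 2.69.

2.69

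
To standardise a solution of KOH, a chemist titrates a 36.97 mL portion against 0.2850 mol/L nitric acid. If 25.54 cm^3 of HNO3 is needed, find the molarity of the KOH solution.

n(HNO3) delivered = 0.2850 x 0.02554 = 0.007279 mol.
For a 1:1 reaction, n(KOH) = 0.007279 mol.
[KOH] = 0.007279 mol / 0.03697 L = 0.197 M.

0.197 M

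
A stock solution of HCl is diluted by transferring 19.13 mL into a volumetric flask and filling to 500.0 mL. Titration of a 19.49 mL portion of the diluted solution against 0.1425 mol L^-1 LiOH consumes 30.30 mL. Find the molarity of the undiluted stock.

5.79 M

n(LiOH) = 0.1425 x 0.03030 = 0.004318 mol.
n(HCl) in the aliquot = 0.004318 mol.
[diluted HCl] = 0.004318 / 0.01949 = 0.2215 M.
Dilution factor = 500.0/19.13 = 26.14, so [stock] = 0.2215 x 26.14 = 5.79 M.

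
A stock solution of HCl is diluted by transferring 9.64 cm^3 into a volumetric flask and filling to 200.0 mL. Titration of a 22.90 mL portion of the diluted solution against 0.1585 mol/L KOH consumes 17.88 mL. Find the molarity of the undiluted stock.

n(KOH) = 0.1585 x 0.01788 = 0.002834 mol.
n(HCl) in the aliquot = 0.002834 mol.
[diluted HCl] = 0.002834 / 0.02290 = 0.1238 M.
Dilution factor = 200.0/9.640 = 20.75, so [stock] = 0.1238 x 20.75 = 2.57 M.

2.57 M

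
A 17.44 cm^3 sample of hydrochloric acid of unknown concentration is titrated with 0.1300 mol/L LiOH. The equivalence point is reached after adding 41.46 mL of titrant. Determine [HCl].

0.309 M

n(LiOH) delivered = 0.1300 x 0.04146 = 0.005390 mol.
For a 1:1 reaction, n(HCl) = 0.005390 mol.
[HCl] = 0.005390 mol / 0.01744 L = 0.309 M.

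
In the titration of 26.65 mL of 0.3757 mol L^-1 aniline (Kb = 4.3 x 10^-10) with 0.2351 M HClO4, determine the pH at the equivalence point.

n(C6H5NH2) = 0.3757 x 0.02665 = 0.01001 mol; V(HClO4) at equivalence = 0.01001/0.2351 = 0.04259 L.
At equivalence the base is fully converted to C6H5NH3+; total volume = 0.06924 L, so [C6H5NH3+] = 0.01001/0.06924 = 0.1446 M.
Ka(C6H5NH3+) = Kw/Kb = 1.0e-14 / 4.3 x 10^-10 = 2.33e-5.
[H^+] = sqrt(Ka x [C6H5NH3+]) = sqrt(2.33e-5 x 0.1446) = 0.00183 M.
pH = -log(0.00183) = 2.74.

2.74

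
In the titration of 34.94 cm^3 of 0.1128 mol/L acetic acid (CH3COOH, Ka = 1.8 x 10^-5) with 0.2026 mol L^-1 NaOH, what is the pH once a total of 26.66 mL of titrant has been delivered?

12.37

n(acid) = 0.1128 x 0.03494 = 0.003941 mol; n(NaOH) added = 0.2026 x 0.02666 = 0.005401 mol.
Base is in excess by 0.005401 - 0.003941 = 0.001460 mol in a total volume of 0.06160 L.
[OH^-] = 0.001460/0.06160 = 0.02370 M, so pOH = 1.63 and pH = 14.00 - 1.63 = 12.37.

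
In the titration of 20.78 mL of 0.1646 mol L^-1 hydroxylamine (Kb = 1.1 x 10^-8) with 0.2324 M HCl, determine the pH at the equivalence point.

n(NH2OH) = 0.1646 x 0.02078 = 0.003420 mol; V(HCl) at equivalence = 0.003420/0.2324 = 0.01472 L.
At equivalence the base is fully converted to NH3OH+; total volume = 0.03550 L, so [NH3OH+] = 0.003420/0.03550 = 0.09636 M.
Ka(NH3OH+) = Kw/Kb = 1.0e-14 / 1.1 x 10^-8 = 9.09e-7.
[H^+] = sqrt(Ka x [NH3OH+]) = sqrt(9.09e-7 x 0.09636) = 0.000296 M.
pH = -log(0.000296) = 3.53.

3.53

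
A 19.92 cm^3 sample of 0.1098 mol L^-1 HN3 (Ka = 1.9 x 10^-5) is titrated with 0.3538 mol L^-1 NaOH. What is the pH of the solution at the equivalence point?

8.82

n(HN3) = 0.1098 x 0.01992 = 0.002187 mol; V(NaOH) at equivalence = 0.002187/0.3538 = 0.006182 L.
At equivalence all the acid is converted to N3-; total volume = 0.01992 + 0.006182 = 0.02610 L, so [N3-] = 0.002187/0.02610 = 0.08379 M.
Kb = Kw/Ka = 1.0e-14 / 1.9 x 10^-5 = 5.26e-10.
[OH^-] = sqrt(Kb x [N3-]) = sqrt(5.26e-10 x 0.08379) = 6.64e-6 M.
pOH = 5.18, so pH = 14.00 - 5.18 = 8.82.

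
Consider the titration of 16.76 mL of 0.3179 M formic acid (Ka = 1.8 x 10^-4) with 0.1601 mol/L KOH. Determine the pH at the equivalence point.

n(HCOOH) = 0.3179 x 0.01676 = 0.005328 mol; V(KOH) at equivalence = 0.005328/0.1601 = 0.03328 L.
At equivalence all the acid is converted to HCOO-; total volume = 0.01676 + 0.03328 = 0.05004 L, so [HCOO-] = 0.005328/0.05004 = 0.1065 M.
Kb = Kw/Ka = 1.0e-14 / 1.8 x 10^-4 = 5.56e-11.
[OH^-] = sqrt(Kb x [HCOO-]) = sqrt(5.56e-11 x 0.1065) = 2.43e-6 M.
pOH = 5.61, so pH = 14.00 - 5.61 = 8.39.

8.39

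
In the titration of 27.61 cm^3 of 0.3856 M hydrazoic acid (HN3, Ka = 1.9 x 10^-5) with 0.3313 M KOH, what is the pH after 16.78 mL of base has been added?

Initial n(HN3) = 0.3856 x 0.02761 = 0.01065 mol.
n(KOH) added = 0.3313 x 0.01678 = 0.005559 mol, converting that many moles of HN3 to N3-.
Remaining n(HN3) = 0.005087 mol; n(N3-) = 0.005559 mol.
By Henderson-Hasselbalch, pH = pKa + log([A^-]/[HA]) = 4.72 + log(0.005559/0.005087) = 4.72 + (+0.04) = 4.76.

4.76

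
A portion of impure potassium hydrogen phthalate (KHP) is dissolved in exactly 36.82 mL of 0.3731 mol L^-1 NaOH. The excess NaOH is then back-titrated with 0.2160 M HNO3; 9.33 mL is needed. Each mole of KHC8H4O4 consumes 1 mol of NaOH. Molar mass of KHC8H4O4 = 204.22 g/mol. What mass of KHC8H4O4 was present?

Total n(NaOH) added = 0.3731 x 0.03682 = 0.01374 mol.
n(HNO3) used = 0.2160 x 0.009330 = 0.002015 mol, which equals the excess n(NaOH).
So n(NaOH) consumed by the sample = 0.01374 - 0.002015 = 0.01172 mol.
n(KHC8H4O4) = 0.01172 / 1 = 0.01172 mol.
mass = 0.01172 mol x 204.22 g/mol = 2.39 g.

2.39 g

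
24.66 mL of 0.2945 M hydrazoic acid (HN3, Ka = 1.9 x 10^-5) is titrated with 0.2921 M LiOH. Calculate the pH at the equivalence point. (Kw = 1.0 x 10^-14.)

n(HN3) = 0.2945 x 0.02466 = 0.007262 mol; V(LiOH) at equivalence = 0.007262/0.2921 = 0.02486 L.
At equivalence all the acid is converted to N3-; total volume = 0.02466 + 0.02486 = 0.04952 L, so [N3-] = 0.007262/0.04952 = 0.1466 M.
Kb = Kw/Ka = 1.0e-14 / 1.9 x 10^-5 = 5.26e-10.
[OH^-] = sqrt(Kb x [N3-]) = sqrt(5.26e-10 x 0.1466) = 8.79e-6 M.
pOH = 5.06, so pH = 14.00 - 5.06 = 8.94.

8.94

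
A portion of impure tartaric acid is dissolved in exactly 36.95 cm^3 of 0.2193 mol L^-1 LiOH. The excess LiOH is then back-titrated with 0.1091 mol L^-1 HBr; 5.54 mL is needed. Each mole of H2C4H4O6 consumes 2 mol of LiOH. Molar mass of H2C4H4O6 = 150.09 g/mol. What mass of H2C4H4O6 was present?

0.563 g

Total n(LiOH) added = 0.2193 x 0.03695 = 0.008103 mol.
n(HBr) used = 0.1091 x 0.005540 = 0.0006044 mol, which equals the excess n(LiOH).
So n(LiOH) consumed by the sample = 0.008103 - 0.0006044 = 0.007499 mol.
n(H2C4H4O6) = 0.007499 / 2 = 0.003749 mol.
mass = 0.003749 mol x 150.09 g/mol = 0.563 g.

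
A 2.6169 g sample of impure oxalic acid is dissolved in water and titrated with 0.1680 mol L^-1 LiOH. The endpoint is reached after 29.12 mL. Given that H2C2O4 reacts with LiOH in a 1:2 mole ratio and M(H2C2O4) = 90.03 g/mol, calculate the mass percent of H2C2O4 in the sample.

8.42%

n(LiOH) = 0.1680 x 0.02912 = 0.004892 mol.
n(H2C2O4) = 0.004892 / 2 = 0.002446 mol.
mass of H2C2O4 = 0.002446 x 90.03 = 0.2202 g.
% purity = 0.2202 / 2.6169 x 100 = 8.42%.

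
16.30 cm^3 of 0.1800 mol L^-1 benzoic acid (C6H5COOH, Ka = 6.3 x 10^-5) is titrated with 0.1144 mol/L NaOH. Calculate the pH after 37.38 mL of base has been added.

12.40

n(acid) = 0.1800 x 0.01630 = 0.002934 mol; n(NaOH) added = 0.1144 x 0.03738 = 0.004276 mol.
Base is in excess by 0.004276 - 0.002934 = 0.001342 mol in a total volume of 0.05368 L.
[OH^-] = 0.001342/0.05368 = 0.02501 M, so pOH = 1.60 and pH = 14.00 - 1.60 = 12.40.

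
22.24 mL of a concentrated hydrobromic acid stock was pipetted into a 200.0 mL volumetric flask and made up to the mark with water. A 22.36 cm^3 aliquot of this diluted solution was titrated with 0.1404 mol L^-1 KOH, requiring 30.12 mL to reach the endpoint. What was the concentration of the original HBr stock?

1.70 M

n(KOH) = 0.1404 x 0.03012 = 0.004229 mol.
n(HBr) in the aliquot = 0.004229 mol.
[diluted HBr] = 0.004229 / 0.02236 = 0.1891 M.
Dilution factor = 200.0/22.24 = 8.993, so [stock] = 0.1891 x 8.993 = 1.70 M.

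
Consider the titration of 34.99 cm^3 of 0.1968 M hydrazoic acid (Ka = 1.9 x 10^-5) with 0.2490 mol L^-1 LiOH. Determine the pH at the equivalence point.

8.88

n(HN3) = 0.1968 x 0.03499 = 0.006886 mol; V(LiOH) at equivalence = 0.006886/0.2490 = 0.02765 L.
At equivalence all the acid is converted to N3-; total volume = 0.03499 + 0.02765 = 0.06264 L, so [N3-] = 0.006886/0.06264 = 0.1099 M.
Kb = Kw/Ka = 1.0e-14 / 1.9 x 10^-5 = 5.26e-10.
[OH^-] = sqrt(Kb x [N3-]) = sqrt(5.26e-10 x 0.1099) = 7.61e-6 M.
pOH = 5.12, so pH = 14.00 - 5.12 = 8.88.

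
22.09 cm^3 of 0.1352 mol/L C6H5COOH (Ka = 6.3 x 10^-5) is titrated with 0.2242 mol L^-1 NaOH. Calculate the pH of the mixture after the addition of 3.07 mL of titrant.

3.68

Initial n(C6H5COOH) = 0.1352 x 0.02209 = 0.002987 mol.
n(NaOH) added = 0.2242 x 0.003070 = 0.0006883 mol, converting that many moles of C6H5COOH to C6H5COO-.
Remaining n(C6H5COOH) = 0.002298 mol; n(C6H5COO-) = 0.0006883 mol.
By Henderson-Hasselbalch, pH = pKa + log([A^-]/[HA]) = 4.20 + log(0.0006883/0.002298) = 4.20 + (-0.52) = 3.68.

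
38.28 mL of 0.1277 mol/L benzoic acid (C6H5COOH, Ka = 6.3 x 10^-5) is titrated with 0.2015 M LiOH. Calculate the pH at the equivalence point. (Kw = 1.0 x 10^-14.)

n(C6H5COOH) = 0.1277 x 0.03828 = 0.004888 mol; V(LiOH) at equivalence = 0.004888/0.2015 = 0.02426 L.
At equivalence all the acid is converted to C6H5COO-; total volume = 0.03828 + 0.02426 = 0.06254 L, so [C6H5COO-] = 0.004888/0.06254 = 0.07816 M.
Kb = Kw/Ka = 1.0e-14 / 6.3 x 10^-5 = 1.59e-10.
[OH^-] = sqrt(Kb x [C6H5COO-]) = sqrt(1.59e-10 x 0.07816) = 3.52e-6 M.
pOH = 5.45, so pH = 14.00 - 5.45 = 8.55.

8.55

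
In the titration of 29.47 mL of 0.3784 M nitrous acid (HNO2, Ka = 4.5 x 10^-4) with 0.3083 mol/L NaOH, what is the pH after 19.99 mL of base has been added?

Initial n(HNO2) = 0.3784 x 0.02947 = 0.01115 mol.
n(NaOH) added = 0.3083 x 0.01999 = 0.006163 mol, converting that many moles of HNO2 to NO2-.
Remaining n(HNO2) = 0.004989 mol; n(NO2-) = 0.006163 mol.
By Henderson-Hasselbalch, pH = pKa + log([A^-]/[HA]) = 3.35 + log(0.006163/0.004989) = 3.35 + (+0.09) = 3.44.

3.44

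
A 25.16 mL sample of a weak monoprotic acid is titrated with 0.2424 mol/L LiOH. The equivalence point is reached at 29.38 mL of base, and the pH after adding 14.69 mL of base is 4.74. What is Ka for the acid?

14.69 mL is half of the equivalence volume, so this is the half-equivalence point where [HA] = [A^-].
At half-equivalence pH = pKa, so pKa = 4.74.
Ka = 10^(-4.74) = 1.8 x 10^-5.

1.8 x 10^-5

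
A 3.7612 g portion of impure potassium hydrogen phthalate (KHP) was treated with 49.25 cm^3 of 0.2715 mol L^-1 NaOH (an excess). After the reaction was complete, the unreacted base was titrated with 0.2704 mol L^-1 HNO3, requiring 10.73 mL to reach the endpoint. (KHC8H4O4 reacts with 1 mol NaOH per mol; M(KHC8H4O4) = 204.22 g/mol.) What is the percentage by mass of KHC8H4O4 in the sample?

Total n(NaOH) added = 0.2715 x 0.04925 = 0.01337 mol.
n(HNO3) used = 0.2704 x 0.01073 = 0.002901 mol, which equals the excess n(NaOH).
So n(NaOH) consumed by the sample = 0.01337 - 0.002901 = 0.01047 mol.
n(KHC8H4O4) = 0.01047 / 1 = 0.01047 mol.
mass KHC8H4O4 = 0.01047 x 204.22 = 2.138 g, so %KHC8H4O4 = 2.138/3.7612 x 100 = 56.8%.

56.8%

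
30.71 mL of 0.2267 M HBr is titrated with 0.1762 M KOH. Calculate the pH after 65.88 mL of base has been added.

12.68

n(acid) = 0.2267 x 0.03071 = 0.006962 mol; n(KOH) added = 0.1762 x 0.06588 = 0.01161 mol.
Base is in excess by 0.01161 - 0.006962 = 0.004646 mol in a total volume of 0.09659 L.
[OH^-] = 0.004646/0.09659 = 0.04810 M, so pOH = 1.32 and pH = 14.00 - 1.32 = 12.68.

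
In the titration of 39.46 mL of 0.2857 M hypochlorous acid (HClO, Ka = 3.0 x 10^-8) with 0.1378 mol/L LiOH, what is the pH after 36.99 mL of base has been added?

7.44

Initial n(HClO) = 0.2857 x 0.03946 = 0.01127 mol.
n(LiOH) added = 0.1378 x 0.03699 = 0.005097 mol, converting that many moles of HClO to ClO-.
Remaining n(HClO) = 0.006177 mol; n(ClO-) = 0.005097 mol.
By Henderson-Hasselbalch, pH = pKa + log([A^-]/[HA]) = 7.52 + log(0.005097/0.006177) = 7.52 + (-0.08) = 7.44.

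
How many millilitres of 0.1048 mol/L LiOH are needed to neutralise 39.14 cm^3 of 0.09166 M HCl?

34.2 mL

n(HCl) = 0.09166 mol/L x 0.03914 L = 0.003588 mol.
At equivalence n(LiOH) = n(HCl) = 0.003588 mol.
V(LiOH) = 0.003588 / 0.1048 = 0.03423 L = 34.2 mL.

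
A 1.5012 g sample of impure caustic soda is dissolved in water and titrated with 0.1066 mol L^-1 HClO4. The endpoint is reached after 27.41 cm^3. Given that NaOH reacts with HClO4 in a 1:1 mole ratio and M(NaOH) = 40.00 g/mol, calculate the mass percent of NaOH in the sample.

n(HClO4) = 0.1066 x 0.02741 = 0.002922 mol.
n(NaOH) = 0.002922 / 1 = 0.002922 mol.
mass of NaOH = 0.002922 x 40.00 = 0.1169 g.
% purity = 0.1169 / 1.5012 x 100 = 7.79%.

7.79%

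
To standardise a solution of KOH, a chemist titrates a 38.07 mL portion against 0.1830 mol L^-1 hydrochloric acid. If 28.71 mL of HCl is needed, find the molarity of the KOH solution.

n(HCl) delivered = 0.1830 x 0.02871 = 0.005254 mol.
For a 1:1 reaction, n(KOH) = 0.005254 mol.
[KOH] = 0.005254 mol / 0.03807 L = 0.138 M.

0.138 M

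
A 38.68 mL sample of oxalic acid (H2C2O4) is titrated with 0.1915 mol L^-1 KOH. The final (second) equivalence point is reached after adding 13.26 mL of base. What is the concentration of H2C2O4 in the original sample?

0.0328 M

n(KOH) = 0.1915 x 0.01326 = 0.002539 mol.
At the final (second) equivalence point, 2 mol OH^- react per mol H2C2O4, so n(H2C2O4) = 0.002539 / 2 = 0.001270 mol.
[H2C2O4] = 0.001270 / 0.03868 L = 0.0328 M.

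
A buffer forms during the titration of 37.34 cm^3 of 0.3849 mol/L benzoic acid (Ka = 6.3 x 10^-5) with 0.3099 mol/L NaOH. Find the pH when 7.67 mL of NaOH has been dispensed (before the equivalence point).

3.50

Initial n(C6H5COOH) = 0.3849 x 0.03734 = 0.01437 mol.
n(NaOH) added = 0.3099 x 0.007670 = 0.002377 mol, converting that many moles of C6H5COOH to C6H5COO-.
Remaining n(C6H5COOH) = 0.01200 mol; n(C6H5COO-) = 0.002377 mol.
By Henderson-Hasselbalch, pH = pKa + log([A^-]/[HA]) = 4.20 + log(0.002377/0.01200) = 4.20 + (-0.70) = 3.50.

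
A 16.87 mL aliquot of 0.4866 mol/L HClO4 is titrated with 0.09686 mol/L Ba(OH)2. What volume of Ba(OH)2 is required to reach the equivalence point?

42.4 mL

n(HClO4) = 0.4866 mol/L x 0.01687 L = 0.008209 mol.
The neutralisation is 2 HClO4 : 1 Ba(OH)2, so n(Ba(OH)2) = 0.008209 x 1/2 = 0.004104 mol.
V(Ba(OH)2) = 0.004104 / 0.09686 = 0.04238 L = 42.4 mL.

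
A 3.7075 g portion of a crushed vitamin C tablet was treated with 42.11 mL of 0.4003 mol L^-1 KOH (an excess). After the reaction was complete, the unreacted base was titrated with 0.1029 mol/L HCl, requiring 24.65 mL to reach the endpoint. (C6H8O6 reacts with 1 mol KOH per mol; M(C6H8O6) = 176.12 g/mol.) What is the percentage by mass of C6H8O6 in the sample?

68.0%

Total n(KOH) added = 0.4003 x 0.04211 = 0.01686 mol.
n(HCl) used = 0.1029 x 0.02465 = 0.002536 mol, which equals the excess n(KOH).
So n(KOH) consumed by the sample = 0.01686 - 0.002536 = 0.01432 mol.
n(C6H8O6) = 0.01432 / 1 = 0.01432 mol.
mass C6H8O6 = 0.01432 x 176.12 = 2.522 g, so %C6H8O6 = 2.522/3.7075 x 100 = 68.0%.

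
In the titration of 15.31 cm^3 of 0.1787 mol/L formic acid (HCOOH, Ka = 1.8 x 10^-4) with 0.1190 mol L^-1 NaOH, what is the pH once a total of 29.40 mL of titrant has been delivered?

12.23

n(acid) = 0.1787 x 0.01531 = 0.002736 mol; n(NaOH) added = 0.1190 x 0.02940 = 0.003499 mol.
Base is in excess by 0.003499 - 0.002736 = 0.0007627 mol in a total volume of 0.04471 L.
[OH^-] = 0.0007627/0.04471 = 0.01706 M, so pOH = 1.77 and pH = 14.00 - 1.77 = 12.23.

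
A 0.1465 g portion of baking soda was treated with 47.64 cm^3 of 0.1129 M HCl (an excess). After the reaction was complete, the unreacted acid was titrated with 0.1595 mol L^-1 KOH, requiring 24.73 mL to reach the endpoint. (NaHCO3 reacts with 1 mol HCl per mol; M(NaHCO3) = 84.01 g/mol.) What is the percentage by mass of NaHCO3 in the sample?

Total n(HCl) added = 0.1129 x 0.04764 = 0.005379 mol.
n(KOH) used = 0.1595 x 0.02473 = 0.003944 mol, which equals the excess n(HCl).
So n(HCl) consumed by the sample = 0.005379 - 0.003944 = 0.001434 mol.
n(NaHCO3) = 0.001434 / 1 = 0.001434 mol.
mass NaHCO3 = 0.001434 x 84.01 = 0.1205 g, so %NaHCO3 = 0.1205/0.1465 x 100 = 82.2%.

82.2%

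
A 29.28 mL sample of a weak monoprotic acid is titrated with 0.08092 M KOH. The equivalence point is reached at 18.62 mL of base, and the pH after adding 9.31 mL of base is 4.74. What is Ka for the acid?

9.31 mL is half of the equivalence volume, so this is the half-equivalence point where [HA] = [A^-].
At half-equivalence pH = pKa, so pKa = 4.74.
Ka = 10^(-4.74) = 1.8 x 10^-5.

1.8 x 10^-5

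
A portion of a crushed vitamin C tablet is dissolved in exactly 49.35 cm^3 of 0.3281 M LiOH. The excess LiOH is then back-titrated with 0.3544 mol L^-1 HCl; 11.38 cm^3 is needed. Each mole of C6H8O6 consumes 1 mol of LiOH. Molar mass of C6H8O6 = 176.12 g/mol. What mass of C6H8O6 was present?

2.14 g

Total n(LiOH) added = 0.3281 x 0.04935 = 0.01619 mol.
n(HCl) used = 0.3544 x 0.01138 = 0.004033 mol, which equals the excess n(LiOH).
So n(LiOH) consumed by the sample = 0.01619 - 0.004033 = 0.01216 mol.
n(C6H8O6) = 0.01216 / 1 = 0.01216 mol.
mass = 0.01216 mol x 176.12 g/mol = 2.14 g.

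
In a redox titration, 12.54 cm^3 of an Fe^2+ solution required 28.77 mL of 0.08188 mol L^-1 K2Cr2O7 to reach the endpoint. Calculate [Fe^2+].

n(K2Cr2O7) = 0.08188 x 0.02877 = 0.002356 mol.
From the balanced equation, 1 mol K2Cr2O7 reacts with 6 mol Fe^2+, so n(Fe^2+) = 0.002356 x 6/1 = 0.01413 mol.
[Fe^2+] = 0.01413 / 0.01254 L = 1.13 M.

1.13 M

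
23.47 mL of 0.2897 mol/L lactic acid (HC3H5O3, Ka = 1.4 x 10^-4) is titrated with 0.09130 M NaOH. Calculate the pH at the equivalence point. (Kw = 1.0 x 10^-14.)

n(HC3H5O3) = 0.2897 x 0.02347 = 0.006799 mol; V(NaOH) at equivalence = 0.006799/0.09130 = 0.07447 L.
At equivalence all the acid is converted to C3H5O3-; total volume = 0.02347 + 0.07447 = 0.09794 L, so [C3H5O3-] = 0.006799/0.09794 = 0.06942 M.
Kb = Kw/Ka = 1.0e-14 / 1.4 x 10^-4 = 7.14e-11.
[OH^-] = sqrt(Kb x [C3H5O3-]) = sqrt(7.14e-11 x 0.06942) = 2.23e-6 M.
pOH = 5.65, so pH = 14.00 - 5.65 = 8.35.

8.35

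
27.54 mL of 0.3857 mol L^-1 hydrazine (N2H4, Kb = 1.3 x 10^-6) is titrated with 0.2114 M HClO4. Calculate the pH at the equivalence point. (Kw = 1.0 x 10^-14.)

n(N2H4) = 0.3857 x 0.02754 = 0.01062 mol; V(HClO4) at equivalence = 0.01062/0.2114 = 0.05025 L.
At equivalence the base is fully converted to N2H5+; total volume = 0.07779 L, so [N2H5+] = 0.01062/0.07779 = 0.1366 M.
Ka(N2H5+) = Kw/Kb = 1.0e-14 / 1.3 x 10^-6 = 7.69e-9.
[H^+] = sqrt(Ka x [N2H5+]) = sqrt(7.69e-9 x 0.1366) = 3.24e-5 M.
pH = -log(3.24e-5) = 4.49.

4.49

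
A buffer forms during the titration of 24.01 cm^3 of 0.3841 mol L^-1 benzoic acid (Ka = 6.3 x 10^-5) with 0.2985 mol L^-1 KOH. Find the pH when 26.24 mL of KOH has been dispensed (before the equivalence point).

4.95

Initial n(C6H5COOH) = 0.3841 x 0.02401 = 0.009222 mol.
n(KOH) added = 0.2985 x 0.02624 = 0.007833 mol, converting that many moles of C6H5COOH to C6H5COO-.
Remaining n(C6H5COOH) = 0.001390 mol; n(C6H5COO-) = 0.007833 mol.
By Henderson-Hasselbalch, pH = pKa + log([A^-]/[HA]) = 4.20 + log(0.007833/0.001390) = 4.20 + (+0.75) = 4.95.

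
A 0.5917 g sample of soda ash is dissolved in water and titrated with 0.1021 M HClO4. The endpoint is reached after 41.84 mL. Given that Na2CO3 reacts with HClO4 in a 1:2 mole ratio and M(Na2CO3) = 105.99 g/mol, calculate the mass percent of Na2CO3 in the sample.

38.3%

n(HClO4) = 0.1021 x 0.04184 = 0.004272 mol.
n(Na2CO3) = 0.004272 / 2 = 0.002136 mol.
mass of Na2CO3 = 0.002136 x 105.99 = 0.2264 g.
% purity = 0.2264 / 0.5917 x 100 = 38.3%.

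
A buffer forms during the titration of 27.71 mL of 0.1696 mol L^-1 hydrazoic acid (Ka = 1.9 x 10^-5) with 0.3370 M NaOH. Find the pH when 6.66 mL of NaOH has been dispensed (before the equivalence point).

Initial n(HN3) = 0.1696 x 0.02771 = 0.004700 mol.
n(NaOH) added = 0.3370 x 0.006660 = 0.002244 mol, converting that many moles of HN3 to N3-.
Remaining n(HN3) = 0.002455 mol; n(N3-) = 0.002244 mol.
By Henderson-Hasselbalch, pH = pKa + log([A^-]/[HA]) = 4.72 + log(0.002244/0.002455) = 4.72 + (-0.04) = 4.68.

4.68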